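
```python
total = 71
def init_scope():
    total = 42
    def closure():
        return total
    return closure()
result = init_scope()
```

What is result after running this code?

Step 1: total = 71 globally, but init_scope() defines total = 42 locally.
Step 2: closure() looks up total. Not in local scope, so checks enclosing scope (init_scope) and finds total = 42.
Step 3: result = 42

The answer is 42.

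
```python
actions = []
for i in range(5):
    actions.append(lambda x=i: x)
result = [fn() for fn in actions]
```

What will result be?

Step 1: Default arg x=i captures i at each iteration.
Step 2: Each lambda has its own default: 0, 1, ..., 4.
Step 3: result = [0, 1, 2, 3, 4]

The answer is [0, 1, 2, 3, 4].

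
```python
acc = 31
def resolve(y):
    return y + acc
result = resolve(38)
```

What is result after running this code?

Step 1: acc = 31 is defined globally.
Step 2: resolve(38) uses parameter y = 38 and looks up acc from global scope = 31.
Step 3: result = 38 + 31 = 69

The answer is 69.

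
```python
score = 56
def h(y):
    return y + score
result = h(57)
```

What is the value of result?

Step 1: score = 56 is defined globally.
Step 2: h(57) uses parameter y = 57 and looks up score from global scope = 56.
Step 3: result = 57 + 56 = 113

The answer is 113.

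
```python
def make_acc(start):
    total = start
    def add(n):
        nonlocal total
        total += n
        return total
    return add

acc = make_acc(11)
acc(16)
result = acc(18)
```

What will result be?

Step 1: make_acc(11) creates closure with total = 11.
Step 2: First acc(16): total = 11 + 16 = 27.
Step 3: Second acc(18): total = 27 + 18 = 45. result = 45

The answer is 45.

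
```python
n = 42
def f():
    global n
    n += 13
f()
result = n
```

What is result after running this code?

Step 1: n = 42 globally.
Step 2: f() modifies global n: n += 13 = 55.
Step 3: result = 55

The answer is 55.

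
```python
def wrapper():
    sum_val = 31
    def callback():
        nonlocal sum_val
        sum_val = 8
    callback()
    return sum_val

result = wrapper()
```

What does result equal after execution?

Step 1: wrapper() sets sum_val = 31.
Step 2: callback() uses nonlocal to reassign sum_val = 8.
Step 3: result = 8

The answer is 8.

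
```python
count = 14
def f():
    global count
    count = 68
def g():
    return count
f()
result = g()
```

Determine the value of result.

Step 1: count = 14.
Step 2: f() sets global count = 68.
Step 3: g() reads global count = 68. result = 68

The answer is 68.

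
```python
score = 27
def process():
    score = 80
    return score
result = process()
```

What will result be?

Step 1: Global score = 27.
Step 2: process() creates local score = 80, shadowing the global.
Step 3: Returns local score = 80. result = 80

The answer is 80.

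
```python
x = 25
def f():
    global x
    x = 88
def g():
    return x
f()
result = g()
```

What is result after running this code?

Step 1: x = 25.
Step 2: f() sets global x = 88.
Step 3: g() reads global x = 88. result = 88

The answer is 88.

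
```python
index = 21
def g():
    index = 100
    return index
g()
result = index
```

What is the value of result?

Step 1: index = 21 globally.
Step 2: g() creates a LOCAL index = 100 (no global keyword!).
Step 3: The global index is unchanged. result = 21

The answer is 21.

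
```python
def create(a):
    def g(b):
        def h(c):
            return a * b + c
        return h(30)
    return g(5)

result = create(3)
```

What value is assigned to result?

Step 1: a = 3, b = 5, c = 30.
Step 2: h() computes a * b + c = 3 * 5 + 30 = 45.
Step 3: result = 45

The answer is 45.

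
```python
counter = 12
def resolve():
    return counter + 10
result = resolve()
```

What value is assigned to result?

Step 1: counter = 12 is defined globally.
Step 2: resolve() looks up counter from global scope = 12, then computes 12 + 10 = 22.
Step 3: result = 22

The answer is 22.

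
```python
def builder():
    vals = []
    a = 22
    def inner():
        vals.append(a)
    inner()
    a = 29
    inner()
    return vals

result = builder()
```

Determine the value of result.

Step 1: a = 22. inner() appends current a to vals.
Step 2: First inner(): appends 22. Then a = 29.
Step 3: Second inner(): appends 29 (closure sees updated a). result = [22, 29]

The answer is [22, 29].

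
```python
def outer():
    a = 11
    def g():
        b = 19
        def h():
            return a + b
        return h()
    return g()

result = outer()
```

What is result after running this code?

Step 1: outer() defines a = 11. g() defines b = 19.
Step 2: h() accesses both from enclosing scopes: a = 11, b = 19.
Step 3: result = 11 + 19 = 30

The answer is 30.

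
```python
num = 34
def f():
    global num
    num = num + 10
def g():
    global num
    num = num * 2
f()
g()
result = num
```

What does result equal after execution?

Step 1: num = 34.
Step 2: f() adds 10: num = 34 + 10 = 44.
Step 3: g() doubles: num = 44 * 2 = 88.
Step 4: result = 88

The answer is 88.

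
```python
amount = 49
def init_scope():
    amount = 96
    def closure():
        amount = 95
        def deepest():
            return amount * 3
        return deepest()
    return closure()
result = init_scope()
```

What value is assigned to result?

Step 1: deepest() looks up amount through LEGB: not local, finds amount = 95 in enclosing closure().
Step 2: Returns 95 * 3 = 285.
Step 3: result = 285

The answer is 285.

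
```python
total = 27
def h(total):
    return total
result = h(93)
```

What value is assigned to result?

Step 1: Global total = 27.
Step 2: h(93) takes parameter total = 93, which shadows the global.
Step 3: result = 93

The answer is 93.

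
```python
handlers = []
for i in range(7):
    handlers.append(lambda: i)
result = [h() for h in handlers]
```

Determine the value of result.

Step 1: All 7 lambdas share the same variable i.
Step 2: After the loop, i = 6.
Step 3: Each call returns 6. result = [6, 6, 6, 6, 6, 6, 6]

The answer is [6, 6, 6, 6, 6, 6, 6].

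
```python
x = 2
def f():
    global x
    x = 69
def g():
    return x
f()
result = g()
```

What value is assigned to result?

Step 1: x = 2.
Step 2: f() sets global x = 69.
Step 3: g() reads global x = 69. result = 69

The answer is 69.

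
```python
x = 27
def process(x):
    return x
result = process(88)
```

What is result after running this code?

Step 1: Global x = 27.
Step 2: process(88) takes parameter x = 88, which shadows the global.
Step 3: result = 88

The answer is 88.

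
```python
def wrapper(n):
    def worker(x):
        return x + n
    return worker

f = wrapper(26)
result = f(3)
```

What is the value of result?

Step 1: wrapper(26) creates a closure that captures n = 26.
Step 2: f(3) calls the closure with x = 3, returning 3 + 26 = 29.
Step 3: result = 29

The answer is 29.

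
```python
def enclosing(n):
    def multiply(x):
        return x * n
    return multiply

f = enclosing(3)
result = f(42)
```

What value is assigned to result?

Step 1: enclosing(3) returns multiply closure with n = 3.
Step 2: f(42) computes 42 * 3 = 126.
Step 3: result = 126

The answer is 126.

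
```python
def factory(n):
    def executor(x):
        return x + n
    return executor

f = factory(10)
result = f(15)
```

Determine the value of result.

Step 1: factory(10) creates a closure that captures n = 10.
Step 2: f(15) calls the closure with x = 15, returning 15 + 10 = 25.
Step 3: result = 25

The answer is 25.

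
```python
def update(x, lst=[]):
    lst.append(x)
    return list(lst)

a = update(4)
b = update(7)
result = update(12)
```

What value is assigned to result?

Step 1: Default list is shared. list() creates copies for return values.
Step 2: Internal list grows: [4] -> [4, 7] -> [4, 7, 12].
Step 3: result = [4, 7, 12]

The answer is [4, 7, 12].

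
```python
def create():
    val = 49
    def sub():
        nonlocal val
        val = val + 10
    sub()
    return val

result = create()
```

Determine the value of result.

Step 1: create() sets val = 49.
Step 2: sub() uses nonlocal to modify val in create's scope: val = 49 + 10 = 59.
Step 3: create() returns the modified val = 59

The answer is 59.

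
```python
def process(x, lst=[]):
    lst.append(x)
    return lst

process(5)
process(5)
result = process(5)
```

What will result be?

Step 1: Mutable default argument gotcha! The list [] is created once.
Step 2: Each call appends to the SAME list: [5], [5, 5], [5, 5, 5].
Step 3: result = [5, 5, 5]

The answer is [5, 5, 5].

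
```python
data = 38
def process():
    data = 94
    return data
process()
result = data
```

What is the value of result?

Step 1: data = 38 globally.
Step 2: process() creates a LOCAL data = 94 (no global keyword!).
Step 3: The global data is unchanged. result = 38

The answer is 38.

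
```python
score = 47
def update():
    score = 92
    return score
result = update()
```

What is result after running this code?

Step 1: Global score = 47.
Step 2: update() creates local score = 92, shadowing the global.
Step 3: Returns local score = 92. result = 92

The answer is 92.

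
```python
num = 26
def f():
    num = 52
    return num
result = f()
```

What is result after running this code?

Step 1: Global num = 26.
Step 2: f() creates local num = 52, shadowing the global.
Step 3: Returns local num = 52. result = 52

The answer is 52.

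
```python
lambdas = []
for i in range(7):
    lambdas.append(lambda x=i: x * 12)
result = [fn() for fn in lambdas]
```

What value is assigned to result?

Step 1: Default arg x=i captures i at each iteration.
Step 2: lambdas[k] has x defaulting to k, returns k * 12.
Step 3: result = [0, 12, 24, 36, 48, 60, 72]

The answer is [0, 12, 24, 36, 48, 60, 72].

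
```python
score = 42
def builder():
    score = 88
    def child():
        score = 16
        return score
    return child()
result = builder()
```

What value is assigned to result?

Step 1: Three scopes define score: global (42), builder (88), child (16).
Step 2: child() has its own local score = 16, which shadows both enclosing and global.
Step 3: result = 16 (local wins in LEGB)

The answer is 16.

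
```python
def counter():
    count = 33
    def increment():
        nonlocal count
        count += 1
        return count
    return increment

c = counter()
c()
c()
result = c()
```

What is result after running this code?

Step 1: counter() creates closure with count = 33.
Step 2: Each c() call increments count via nonlocal. After 3 calls: 33 + 3 = 36.
Step 3: result = 36

The answer is 36.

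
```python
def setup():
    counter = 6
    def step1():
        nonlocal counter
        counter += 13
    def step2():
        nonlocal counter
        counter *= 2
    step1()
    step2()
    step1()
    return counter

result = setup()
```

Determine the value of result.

Step 1: counter = 6.
Step 2: step1(): counter = 6 + 13 = 19.
Step 3: step2(): counter = 19 * 2 = 38.
Step 4: step1(): counter = 38 + 13 = 51. result = 51

The answer is 51.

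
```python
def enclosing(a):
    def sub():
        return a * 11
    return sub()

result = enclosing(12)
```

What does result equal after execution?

Step 1: enclosing(12) binds parameter a = 12.
Step 2: sub() accesses a = 12 from enclosing scope.
Step 3: result = 12 * 11 = 132

The answer is 132.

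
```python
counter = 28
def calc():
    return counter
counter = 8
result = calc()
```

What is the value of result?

Step 1: counter is first set to 28, then reassigned to 8.
Step 2: calc() is called after the reassignment, so it looks up the current global counter = 8.
Step 3: result = 8

The answer is 8.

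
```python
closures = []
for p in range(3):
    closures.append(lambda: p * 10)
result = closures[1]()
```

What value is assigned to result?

Step 1: All lambdas reference the same variable p (late binding).
Step 2: After the loop, p = 2. Every lambda returns p * 10.
Step 3: closures[1]() = 2 * 10 = 20

The answer is 20.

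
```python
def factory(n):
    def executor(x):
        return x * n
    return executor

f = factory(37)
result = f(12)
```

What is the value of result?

Step 1: factory(37) creates a closure capturing n = 37.
Step 2: f(12) computes 12 * 37 = 444.
Step 3: result = 444

The answer is 444.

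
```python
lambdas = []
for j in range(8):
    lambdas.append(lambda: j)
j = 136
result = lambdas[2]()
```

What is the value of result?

Step 1: Lambdas capture the variable j by reference, not by value.
Step 2: After the loop, j is reassigned to 136.
Step 3: lambdas[2]() looks up the current j = 136. result = 136

The answer is 136.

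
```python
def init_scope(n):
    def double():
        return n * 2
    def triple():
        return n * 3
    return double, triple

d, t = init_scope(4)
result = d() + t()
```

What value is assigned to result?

Step 1: Both closures capture the same n = 4.
Step 2: d() = 4 * 2 = 8, t() = 4 * 3 = 12.
Step 3: result = 8 + 12 = 20

The answer is 20.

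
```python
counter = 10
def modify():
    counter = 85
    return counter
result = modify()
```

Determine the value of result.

Step 1: Global counter = 10.
Step 2: modify() creates local counter = 85, shadowing the global.
Step 3: Returns local counter = 85. result = 85

The answer is 85.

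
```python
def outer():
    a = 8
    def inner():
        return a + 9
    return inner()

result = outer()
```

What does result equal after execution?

Step 1: outer() defines a = 8.
Step 2: inner() reads a = 8 from enclosing scope, returns 8 + 9 = 17.
Step 3: result = 17

The answer is 17.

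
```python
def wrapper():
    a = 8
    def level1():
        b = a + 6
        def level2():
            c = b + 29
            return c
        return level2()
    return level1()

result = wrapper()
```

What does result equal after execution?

Step 1: a = 8. b = a + 6 = 14.
Step 2: c = b + 29 = 14 + 29 = 43.
Step 3: result = 43

The answer is 43.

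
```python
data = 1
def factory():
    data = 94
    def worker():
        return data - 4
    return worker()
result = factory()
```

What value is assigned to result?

Step 1: factory() shadows global data with data = 94.
Step 2: worker() finds data = 94 in enclosing scope, computes 94 - 4 = 90.
Step 3: result = 90

The answer is 90.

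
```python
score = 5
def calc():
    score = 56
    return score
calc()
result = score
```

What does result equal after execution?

Step 1: score = 5 globally.
Step 2: calc() creates a LOCAL score = 56 (no global keyword!).
Step 3: The global score is unchanged. result = 5

The answer is 5.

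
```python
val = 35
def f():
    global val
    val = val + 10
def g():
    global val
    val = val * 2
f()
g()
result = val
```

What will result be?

Step 1: val = 35.
Step 2: f() adds 10: val = 35 + 10 = 45.
Step 3: g() doubles: val = 45 * 2 = 90.
Step 4: result = 90

The answer is 90.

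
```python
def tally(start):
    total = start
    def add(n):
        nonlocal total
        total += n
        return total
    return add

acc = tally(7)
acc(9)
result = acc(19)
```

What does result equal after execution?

Step 1: tally(7) creates closure with total = 7.
Step 2: First acc(9): total = 7 + 9 = 16.
Step 3: Second acc(19): total = 16 + 19 = 35. result = 35

The answer is 35.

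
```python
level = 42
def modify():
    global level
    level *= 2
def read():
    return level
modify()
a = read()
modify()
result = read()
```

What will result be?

Step 1: level = 42.
Step 2: First modify(): level = 42 * 2 = 84.
Step 3: Second modify(): level = 84 * 2 = 168.
Step 4: read() returns 168

The answer is 168.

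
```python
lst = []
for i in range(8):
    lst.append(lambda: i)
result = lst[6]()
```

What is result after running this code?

Step 1: The loop creates 8 lambdas, all referencing the same variable i.
Step 2: After the loop, i = 7 (final value).
Step 3: lst[6]() looks up i at call time and finds 7. This is the late binding gotcha. result = 7

The answer is 7.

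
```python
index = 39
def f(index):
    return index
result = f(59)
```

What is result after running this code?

Step 1: Global index = 39.
Step 2: f(59) takes parameter index = 59, which shadows the global.
Step 3: result = 59

The answer is 59.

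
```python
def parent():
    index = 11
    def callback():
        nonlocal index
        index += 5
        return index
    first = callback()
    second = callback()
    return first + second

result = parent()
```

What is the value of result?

Step 1: index starts at 11.
Step 2: First call: index = 11 + 5 = 16, returns 16.
Step 3: Second call: index = 16 + 5 = 21, returns 21.
Step 4: result = 16 + 21 = 37

The answer is 37.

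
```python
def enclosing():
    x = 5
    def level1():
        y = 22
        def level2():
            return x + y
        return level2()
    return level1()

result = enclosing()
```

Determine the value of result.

Step 1: x = 5 in enclosing. y = 22 in level1.
Step 2: level2() reads x = 5 and y = 22 from enclosing scopes.
Step 3: result = 5 + 22 = 27

The answer is 27.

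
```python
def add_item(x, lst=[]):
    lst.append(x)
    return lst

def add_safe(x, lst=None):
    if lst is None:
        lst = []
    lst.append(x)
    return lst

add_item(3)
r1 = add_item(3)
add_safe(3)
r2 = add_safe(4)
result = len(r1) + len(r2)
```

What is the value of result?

Step 1: add_item shares mutable default: after 2 calls, lst = [3, 3], len = 2.
Step 2: add_safe creates fresh list each time: r2 = [4], len = 1.
Step 3: result = 2 + 1 = 3

The answer is 3.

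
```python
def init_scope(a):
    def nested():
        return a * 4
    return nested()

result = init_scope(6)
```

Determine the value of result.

Step 1: init_scope(6) binds parameter a = 6.
Step 2: nested() accesses a = 6 from enclosing scope.
Step 3: result = 6 * 4 = 24

The answer is 24.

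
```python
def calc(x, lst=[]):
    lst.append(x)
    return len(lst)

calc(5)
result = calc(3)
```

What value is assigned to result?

Step 1: Mutable default list persists between calls.
Step 2: First call: lst = [5], len = 1. Second call: lst = [5, 3], len = 2.
Step 3: result = 2

The answer is 2.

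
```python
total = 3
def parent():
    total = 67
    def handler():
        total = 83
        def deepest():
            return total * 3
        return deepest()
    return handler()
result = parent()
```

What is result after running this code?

Step 1: deepest() looks up total through LEGB: not local, finds total = 83 in enclosing handler().
Step 2: Returns 83 * 3 = 249.
Step 3: result = 249

The answer is 249.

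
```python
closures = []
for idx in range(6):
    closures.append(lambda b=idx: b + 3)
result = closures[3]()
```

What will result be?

Step 1: Default argument b=idx captures idx's value at definition time.
Step 2: closures[3] was defined when idx = 3, so b defaults to 3.
Step 3: result = 3 + 3 = 6 (default arg fixes the late binding issue)

The answer is 6.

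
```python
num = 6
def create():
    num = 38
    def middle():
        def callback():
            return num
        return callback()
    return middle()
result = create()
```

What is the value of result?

Step 1: create() defines num = 38. middle() and callback() have no local num.
Step 2: callback() checks local (none), enclosing middle() (none), enclosing create() and finds num = 38.
Step 3: result = 38

The answer is 38.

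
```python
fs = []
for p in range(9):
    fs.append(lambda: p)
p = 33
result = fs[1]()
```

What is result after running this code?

Step 1: Lambdas capture the variable p by reference, not by value.
Step 2: After the loop, p is reassigned to 33.
Step 3: fs[1]() looks up the current p = 33. result = 33

The answer is 33.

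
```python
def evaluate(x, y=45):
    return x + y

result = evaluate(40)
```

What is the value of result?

Step 1: evaluate(40) uses default y = 45.
Step 2: Returns 40 + 45 = 85.
Step 3: result = 85

The answer is 85.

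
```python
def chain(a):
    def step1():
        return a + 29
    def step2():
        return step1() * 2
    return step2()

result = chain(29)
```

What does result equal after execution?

Step 1: chain(29) captures a = 29.
Step 2: step2() calls step1() which returns 29 + 29 = 58.
Step 3: step2() returns 58 * 2 = 116

The answer is 116.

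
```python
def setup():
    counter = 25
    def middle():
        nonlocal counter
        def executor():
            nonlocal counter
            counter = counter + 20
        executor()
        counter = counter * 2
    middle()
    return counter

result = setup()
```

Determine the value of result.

Step 1: counter = 25.
Step 2: executor() adds 20: counter = 25 + 20 = 45.
Step 3: middle() doubles: counter = 45 * 2 = 90.
Step 4: result = 90

The answer is 90.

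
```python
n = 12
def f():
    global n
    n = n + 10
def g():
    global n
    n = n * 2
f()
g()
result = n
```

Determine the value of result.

Step 1: n = 12.
Step 2: f() adds 10: n = 12 + 10 = 22.
Step 3: g() doubles: n = 22 * 2 = 44.
Step 4: result = 44

The answer is 44.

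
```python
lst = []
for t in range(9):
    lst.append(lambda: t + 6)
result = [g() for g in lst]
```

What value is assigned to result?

Step 1: All lambdas capture t by reference. After the loop, t = 8.
Step 2: Each call returns 8 + 6 = 14.
Step 3: result = [14, 14, 14, 14, 14, 14, 14, 14, 14]

The answer is [14, 14, 14, 14, 14, 14, 14, 14, 14].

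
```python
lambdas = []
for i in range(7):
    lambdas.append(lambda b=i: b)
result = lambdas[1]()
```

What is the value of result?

Step 1: Default argument b=i captures i's value at each iteration.
Step 2: lambdas[1] captured b = 1 when i was 1.
Step 3: result = 1

The answer is 1.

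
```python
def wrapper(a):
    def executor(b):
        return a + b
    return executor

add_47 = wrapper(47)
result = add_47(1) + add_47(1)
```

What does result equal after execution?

Step 1: add_47 captures a = 47.
Step 2: add_47(1) = 47 + 1 = 48, called twice.
Step 3: result = 48 + 48 = 96

The answer is 96.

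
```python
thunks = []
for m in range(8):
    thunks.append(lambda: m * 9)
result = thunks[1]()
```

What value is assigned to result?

Step 1: All lambdas reference the same variable m (late binding).
Step 2: After the loop, m = 7. Every lambda returns m * 9.
Step 3: thunks[1]() = 7 * 9 = 63

The answer is 63.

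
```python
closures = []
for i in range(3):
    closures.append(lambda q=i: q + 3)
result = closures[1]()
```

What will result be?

Step 1: Default argument q=i captures i's value at definition time.
Step 2: closures[1] was defined when i = 1, so q defaults to 1.
Step 3: result = 1 + 3 = 4 (default arg fixes the late binding issue)

The answer is 4.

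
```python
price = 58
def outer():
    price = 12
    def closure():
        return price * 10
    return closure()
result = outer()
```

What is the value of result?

Step 1: outer() shadows global price with price = 12.
Step 2: closure() finds price = 12 in enclosing scope, computes 12 * 10 = 120.
Step 3: result = 120

The answer is 120.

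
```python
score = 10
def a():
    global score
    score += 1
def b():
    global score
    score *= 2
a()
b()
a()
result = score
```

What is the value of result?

Step 1: score = 10.
Step 2: a(): score = 10 + 1 = 11.
Step 3: b(): score = 11 * 2 = 22.
Step 4: a(): score = 22 + 1 = 23

The answer is 23.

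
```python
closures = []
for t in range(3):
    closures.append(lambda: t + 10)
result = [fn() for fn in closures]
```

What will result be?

Step 1: All lambdas capture t by reference. After the loop, t = 2.
Step 2: Each call returns 2 + 10 = 12.
Step 3: result = [12, 12, 12]

The answer is [12, 12, 12].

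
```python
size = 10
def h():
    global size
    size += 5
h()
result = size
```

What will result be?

Step 1: size = 10 globally.
Step 2: h() modifies global size: size += 5 = 15.
Step 3: result = 15

The answer is 15.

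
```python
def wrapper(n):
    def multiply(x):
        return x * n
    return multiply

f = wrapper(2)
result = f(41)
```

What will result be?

Step 1: wrapper(2) returns multiply closure with n = 2.
Step 2: f(41) computes 41 * 2 = 82.
Step 3: result = 82

The answer is 82.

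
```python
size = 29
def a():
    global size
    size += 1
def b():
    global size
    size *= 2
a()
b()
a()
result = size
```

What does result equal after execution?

Step 1: size = 29.
Step 2: a(): size = 29 + 1 = 30.
Step 3: b(): size = 30 * 2 = 60.
Step 4: a(): size = 60 + 1 = 61

The answer is 61.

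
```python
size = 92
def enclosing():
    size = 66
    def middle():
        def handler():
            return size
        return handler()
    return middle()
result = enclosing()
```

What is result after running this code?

Step 1: enclosing() defines size = 66. middle() and handler() have no local size.
Step 2: handler() checks local (none), enclosing middle() (none), enclosing enclosing() and finds size = 66.
Step 3: result = 66

The answer is 66.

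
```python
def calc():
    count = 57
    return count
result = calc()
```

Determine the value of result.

Step 1: calc() defines count = 57 in its local scope.
Step 2: return count finds the local variable count = 57.
Step 3: result = 57

The answer is 57.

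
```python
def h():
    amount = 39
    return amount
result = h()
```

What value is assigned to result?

Step 1: h() defines amount = 39 in its local scope.
Step 2: return amount finds the local variable amount = 39.
Step 3: result = 39

The answer is 39.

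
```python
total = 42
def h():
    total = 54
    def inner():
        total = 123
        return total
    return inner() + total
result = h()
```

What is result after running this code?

Step 1: h() has local total = 54. inner() has local total = 123.
Step 2: inner() returns its local total = 123.
Step 3: h() returns 123 + its own total (54) = 177

The answer is 177.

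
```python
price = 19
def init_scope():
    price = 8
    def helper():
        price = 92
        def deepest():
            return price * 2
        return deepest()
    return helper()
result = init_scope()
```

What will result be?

Step 1: deepest() looks up price through LEGB: not local, finds price = 92 in enclosing helper().
Step 2: Returns 92 * 2 = 184.
Step 3: result = 184

The answer is 184.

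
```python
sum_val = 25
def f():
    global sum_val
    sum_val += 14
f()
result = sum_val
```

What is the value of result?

Step 1: sum_val = 25 globally.
Step 2: f() modifies global sum_val: sum_val += 14 = 39.
Step 3: result = 39

The answer is 39.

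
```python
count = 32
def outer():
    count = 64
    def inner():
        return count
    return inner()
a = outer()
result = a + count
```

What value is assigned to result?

Step 1: outer() has local count = 64. inner() reads from enclosing.
Step 2: outer() returns 64. Global count = 32 unchanged.
Step 3: result = 64 + 32 = 96

The answer is 96.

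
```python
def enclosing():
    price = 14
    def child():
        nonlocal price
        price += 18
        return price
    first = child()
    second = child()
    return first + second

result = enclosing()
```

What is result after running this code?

Step 1: price starts at 14.
Step 2: First call: price = 14 + 18 = 32, returns 32.
Step 3: Second call: price = 32 + 18 = 50, returns 50.
Step 4: result = 32 + 50 = 82

The answer is 82.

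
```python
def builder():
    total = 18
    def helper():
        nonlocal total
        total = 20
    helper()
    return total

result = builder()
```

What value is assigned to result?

Step 1: builder() sets total = 18.
Step 2: helper() uses nonlocal to reassign total = 20.
Step 3: result = 20

The answer is 20.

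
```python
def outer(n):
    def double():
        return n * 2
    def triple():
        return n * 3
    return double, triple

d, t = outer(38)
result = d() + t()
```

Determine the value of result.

Step 1: Both closures capture the same n = 38.
Step 2: d() = 38 * 2 = 76, t() = 38 * 3 = 114.
Step 3: result = 76 + 114 = 190

The answer is 190.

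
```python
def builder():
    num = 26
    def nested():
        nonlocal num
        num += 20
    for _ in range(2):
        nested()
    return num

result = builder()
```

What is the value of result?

Step 1: num = 26.
Step 2: nested() is called 2 times in a loop, each adding 20 via nonlocal.
Step 3: num = 26 + 20 * 2 = 66

The answer is 66.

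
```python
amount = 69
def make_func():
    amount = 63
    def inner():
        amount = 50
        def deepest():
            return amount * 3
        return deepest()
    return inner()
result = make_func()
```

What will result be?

Step 1: deepest() looks up amount through LEGB: not local, finds amount = 50 in enclosing inner().
Step 2: Returns 50 * 3 = 150.
Step 3: result = 150

The answer is 150.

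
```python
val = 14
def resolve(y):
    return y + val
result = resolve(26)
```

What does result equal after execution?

Step 1: val = 14 is defined globally.
Step 2: resolve(26) uses parameter y = 26 and looks up val from global scope = 14.
Step 3: result = 26 + 14 = 40

The answer is 40.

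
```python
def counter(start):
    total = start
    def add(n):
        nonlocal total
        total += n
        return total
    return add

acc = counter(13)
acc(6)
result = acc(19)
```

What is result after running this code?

Step 1: counter(13) creates closure with total = 13.
Step 2: First acc(6): total = 13 + 6 = 19.
Step 3: Second acc(19): total = 19 + 19 = 38. result = 38

The answer is 38.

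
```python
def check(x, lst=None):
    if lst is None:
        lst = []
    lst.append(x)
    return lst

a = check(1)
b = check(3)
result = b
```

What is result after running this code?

Step 1: None default with guard creates a NEW list each call.
Step 2: a = [1] (fresh list). b = [3] (another fresh list).
Step 3: result = [3] (this is the fix for mutable default)

The answer is [3].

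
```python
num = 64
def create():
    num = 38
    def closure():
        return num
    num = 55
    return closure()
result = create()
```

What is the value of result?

Step 1: create() sets num = 38, then later num = 55.
Step 2: closure() is called after num is reassigned to 55. Closures capture variables by reference, not by value.
Step 3: result = 55

The answer is 55.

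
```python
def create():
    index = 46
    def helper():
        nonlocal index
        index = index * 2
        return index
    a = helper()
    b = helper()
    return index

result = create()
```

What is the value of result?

Step 1: index starts at 46.
Step 2: First helper(): index = 46 * 2 = 92.
Step 3: Second helper(): index = 92 * 2 = 184.
Step 4: result = 184

The answer is 184.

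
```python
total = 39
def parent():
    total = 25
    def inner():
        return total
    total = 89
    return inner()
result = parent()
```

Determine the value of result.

Step 1: parent() sets total = 25, then later total = 89.
Step 2: inner() is called after total is reassigned to 89. Closures capture variables by reference, not by value.
Step 3: result = 89

The answer is 89.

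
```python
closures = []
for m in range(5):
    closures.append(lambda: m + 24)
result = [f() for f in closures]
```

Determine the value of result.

Step 1: All lambdas capture m by reference. After the loop, m = 4.
Step 2: Each call returns 4 + 24 = 28.
Step 3: result = [28, 28, 28, 28, 28]

The answer is [28, 28, 28, 28, 28].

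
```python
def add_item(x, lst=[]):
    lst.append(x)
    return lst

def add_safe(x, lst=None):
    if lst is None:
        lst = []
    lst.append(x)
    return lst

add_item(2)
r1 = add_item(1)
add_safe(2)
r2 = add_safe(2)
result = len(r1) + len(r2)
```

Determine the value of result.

Step 1: add_item shares mutable default: after 2 calls, lst = [2, 1], len = 2.
Step 2: add_safe creates fresh list each time: r2 = [2], len = 1.
Step 3: result = 2 + 1 = 3

The answer is 3.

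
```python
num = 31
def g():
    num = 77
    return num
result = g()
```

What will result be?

Step 1: Global num = 31.
Step 2: g() creates local num = 77, shadowing the global.
Step 3: Returns local num = 77. result = 77

The answer is 77.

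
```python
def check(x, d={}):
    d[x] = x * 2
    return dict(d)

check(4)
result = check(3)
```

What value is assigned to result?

Step 1: Mutable default dict is shared across calls.
Step 2: First call adds 4: 8. Second call adds 3: 6.
Step 3: result = {4: 8, 3: 6}

The answer is {4: 8, 3: 6}.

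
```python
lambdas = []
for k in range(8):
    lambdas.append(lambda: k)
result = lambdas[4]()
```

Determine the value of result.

Step 1: The loop creates 8 lambdas, all referencing the same variable k.
Step 2: After the loop, k = 7 (final value).
Step 3: lambdas[4]() looks up k at call time and finds 7. This is the late binding gotcha. result = 7

The answer is 7.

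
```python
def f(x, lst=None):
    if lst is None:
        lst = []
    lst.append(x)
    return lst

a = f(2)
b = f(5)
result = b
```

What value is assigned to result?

Step 1: None default with guard creates a NEW list each call.
Step 2: a = [2] (fresh list). b = [5] (another fresh list).
Step 3: result = [5] (this is the fix for mutable default)

The answer is [5].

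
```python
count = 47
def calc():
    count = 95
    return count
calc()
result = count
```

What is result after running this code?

Step 1: Global count = 47.
Step 2: calc() creates local count = 95 (shadow, not modification).
Step 3: After calc() returns, global count is unchanged. result = 47

The answer is 47.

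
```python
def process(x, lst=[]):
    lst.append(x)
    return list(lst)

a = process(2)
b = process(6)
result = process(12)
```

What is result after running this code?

Step 1: Default list is shared. list() creates copies for return values.
Step 2: Internal list grows: [2] -> [2, 6] -> [2, 6, 12].
Step 3: result = [2, 6, 12]

The answer is [2, 6, 12].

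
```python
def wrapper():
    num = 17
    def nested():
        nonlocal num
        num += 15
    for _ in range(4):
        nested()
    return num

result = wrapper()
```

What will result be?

Step 1: num = 17.
Step 2: nested() is called 4 times in a loop, each adding 15 via nonlocal.
Step 3: num = 17 + 15 * 4 = 77

The answer is 77.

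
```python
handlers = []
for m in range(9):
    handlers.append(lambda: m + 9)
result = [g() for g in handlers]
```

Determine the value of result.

Step 1: All lambdas capture m by reference. After the loop, m = 8.
Step 2: Each call returns 8 + 9 = 17.
Step 3: result = [17, 17, 17, 17, 17, 17, 17, 17, 17]

The answer is [17, 17, 17, 17, 17, 17, 17, 17, 17].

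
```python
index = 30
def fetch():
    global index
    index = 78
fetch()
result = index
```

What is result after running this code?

Step 1: index = 30 globally.
Step 2: fetch() declares global index and sets it to 78.
Step 3: After fetch(), global index = 78. result = 78

The answer is 78.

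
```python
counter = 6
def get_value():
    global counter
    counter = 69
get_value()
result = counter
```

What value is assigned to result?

Step 1: counter = 6 globally.
Step 2: get_value() declares global counter and sets it to 69.
Step 3: After get_value(), global counter = 69. result = 69

The answer is 69.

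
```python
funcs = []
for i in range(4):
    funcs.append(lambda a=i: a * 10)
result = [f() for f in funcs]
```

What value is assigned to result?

Step 1: Default arg a=i captures i at each iteration.
Step 2: funcs[k] has a defaulting to k, returns k * 10.
Step 3: result = [0, 10, 20, 30]

The answer is [0, 10, 20, 30].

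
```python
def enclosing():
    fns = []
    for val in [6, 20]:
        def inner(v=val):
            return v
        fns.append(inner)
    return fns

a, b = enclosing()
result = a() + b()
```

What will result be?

Step 1: Default argument v=val captures val at each iteration.
Step 2: a() returns 6 (captured at first iteration), b() returns 20 (captured at second).
Step 3: result = 6 + 20 = 26

The answer is 26.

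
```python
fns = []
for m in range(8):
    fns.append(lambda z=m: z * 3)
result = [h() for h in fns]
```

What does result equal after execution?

Step 1: Default arg z=m captures m at each iteration.
Step 2: fns[k] has z defaulting to k, returns k * 3.
Step 3: result = [0, 3, 6, 9, 12, 15, 18, 21]

The answer is [0, 3, 6, 9, 12, 15, 18, 21].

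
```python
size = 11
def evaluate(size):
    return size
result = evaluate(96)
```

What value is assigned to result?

Step 1: Global size = 11.
Step 2: evaluate(96) takes parameter size = 96, which shadows the global.
Step 3: result = 96

The answer is 96.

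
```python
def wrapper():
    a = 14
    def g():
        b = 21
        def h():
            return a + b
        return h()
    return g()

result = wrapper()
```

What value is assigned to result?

Step 1: wrapper() defines a = 14. g() defines b = 21.
Step 2: h() accesses both from enclosing scopes: a = 14, b = 21.
Step 3: result = 14 + 21 = 35

The answer is 35.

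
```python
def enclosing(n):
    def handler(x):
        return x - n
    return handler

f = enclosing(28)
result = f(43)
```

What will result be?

Step 1: enclosing(28) creates a closure capturing n = 28.
Step 2: f(43) computes 43 - 28 = 15.
Step 3: result = 15

The answer is 15.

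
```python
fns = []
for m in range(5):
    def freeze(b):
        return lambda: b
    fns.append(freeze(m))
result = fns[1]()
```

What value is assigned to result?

Step 1: freeze(m) creates a new scope capturing b = m at call time.
Step 2: fns[1] = freeze(1), so its lambda captures b = 1.
Step 3: result = 1 (closure factory fixes late binding)

The answer is 1.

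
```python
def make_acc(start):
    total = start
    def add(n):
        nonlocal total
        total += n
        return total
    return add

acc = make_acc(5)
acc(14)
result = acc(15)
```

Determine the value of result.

Step 1: make_acc(5) creates closure with total = 5.
Step 2: First acc(14): total = 5 + 14 = 19.
Step 3: Second acc(15): total = 19 + 15 = 34. result = 34

The answer is 34.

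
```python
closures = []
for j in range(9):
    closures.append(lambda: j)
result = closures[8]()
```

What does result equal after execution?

Step 1: The loop creates 9 lambdas, all referencing the same variable j.
Step 2: After the loop, j = 8 (final value).
Step 3: closures[8]() looks up j at call time and finds 8. This is the late binding gotcha. result = 8

The answer is 8.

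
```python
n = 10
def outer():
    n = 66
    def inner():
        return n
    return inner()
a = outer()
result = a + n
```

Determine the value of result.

Step 1: outer() has local n = 66. inner() reads from enclosing.
Step 2: outer() returns 66. Global n = 10 unchanged.
Step 3: result = 66 + 10 = 76

The answer is 76.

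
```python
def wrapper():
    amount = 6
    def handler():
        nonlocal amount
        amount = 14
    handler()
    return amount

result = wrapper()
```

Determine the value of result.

Step 1: wrapper() sets amount = 6.
Step 2: handler() uses nonlocal to reassign amount = 14.
Step 3: result = 14

The answer is 14.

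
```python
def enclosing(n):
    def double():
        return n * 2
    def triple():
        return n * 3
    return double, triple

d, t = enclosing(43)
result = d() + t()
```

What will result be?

Step 1: Both closures capture the same n = 43.
Step 2: d() = 43 * 2 = 86, t() = 43 * 3 = 129.
Step 3: result = 86 + 129 = 215

The answer is 215.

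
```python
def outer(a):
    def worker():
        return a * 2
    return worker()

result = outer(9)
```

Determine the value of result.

Step 1: outer(9) binds parameter a = 9.
Step 2: worker() accesses a = 9 from enclosing scope.
Step 3: result = 9 * 2 = 18

The answer is 18.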